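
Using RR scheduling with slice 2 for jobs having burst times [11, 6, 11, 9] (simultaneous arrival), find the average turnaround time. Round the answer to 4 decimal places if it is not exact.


Time quantum = 2
Execution trace:
  J1 runs 2 units, time = 2
  J2 runs 2 units, time = 4
  J3 runs 2 units, time = 6
  J4 runs 2 units, time = 8
  J1 runs 2 units, time = 10
  J2 runs 2 units, time = 12
  J3 runs 2 units, time = 14
  J4 runs 2 units, time = 16
  J1 runs 2 units, time = 18
  J2 runs 2 units, time = 20
  J3 runs 2 units, time = 22
  J4 runs 2 units, time = 24
  J1 runs 2 units, time = 26
  J3 runs 2 units, time = 28
  J4 runs 2 units, time = 30
  J1 runs 2 units, time = 32
  J3 runs 2 units, time = 34
  J4 runs 1 units, time = 35
  J1 runs 1 units, time = 36
  J3 runs 1 units, time = 37
Finish times: [36, 20, 37, 35]
Average turnaround = 128/4 = 32.0

32.0


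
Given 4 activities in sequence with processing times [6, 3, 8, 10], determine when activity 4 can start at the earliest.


Activity 4 starts after activities 1 through 3 complete.
Predecessor durations: [6, 3, 8]
ES = 6 + 3 + 8 = 17

17


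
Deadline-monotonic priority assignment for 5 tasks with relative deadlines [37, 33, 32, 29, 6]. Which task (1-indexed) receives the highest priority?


Sort tasks by relative deadline (ascending):
  Task 5: deadline = 6
  Task 4: deadline = 29
  Task 3: deadline = 32
  Task 2: deadline = 33
  Task 1: deadline = 37
Priority order (highest first): [5, 4, 3, 2, 1]
Highest priority task = 5

5


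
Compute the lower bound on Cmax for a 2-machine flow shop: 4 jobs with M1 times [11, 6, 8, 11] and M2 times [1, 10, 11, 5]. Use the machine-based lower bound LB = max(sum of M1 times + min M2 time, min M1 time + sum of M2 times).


LB1 = sum(M1 times) + min(M2 times) = 36 + 1 = 37
LB2 = min(M1 times) + sum(M2 times) = 6 + 27 = 33
Lower bound = max(LB1, LB2) = max(37, 33) = 37

37


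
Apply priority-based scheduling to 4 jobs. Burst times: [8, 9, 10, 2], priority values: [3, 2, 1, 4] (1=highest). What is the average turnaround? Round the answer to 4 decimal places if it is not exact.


Sort by priority (ascending = highest first):
Order: [(1, 10), (2, 9), (3, 8), (4, 2)]
Completion times:
  Priority 1, burst=10, C=10
  Priority 2, burst=9, C=19
  Priority 3, burst=8, C=27
  Priority 4, burst=2, C=29
Average turnaround = 85/4 = 21.25

21.25


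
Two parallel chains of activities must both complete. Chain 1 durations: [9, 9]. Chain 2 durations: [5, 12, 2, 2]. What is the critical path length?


Path A total = 9 + 9 = 18
Path B total = 5 + 12 + 2 + 2 = 21
Critical path = longest path = max(18, 21) = 21

21


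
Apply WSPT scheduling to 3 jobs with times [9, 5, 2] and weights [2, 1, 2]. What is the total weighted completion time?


Compute p/w ratios and sort ascending (WSPT): [(2, 2), (9, 2), (5, 1)]
Compute weighted completion times:
  Job (p=2,w=2): C=2, w*C=2*2=4
  Job (p=9,w=2): C=11, w*C=2*11=22
  Job (p=5,w=1): C=16, w*C=1*16=16
Total weighted completion time = 42

42


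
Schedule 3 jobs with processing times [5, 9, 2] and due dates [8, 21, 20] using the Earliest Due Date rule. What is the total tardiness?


Sort by due date (EDD order): [(5, 8), (2, 20), (9, 21)]
Compute completion times and tardiness:
  Job 1: p=5, d=8, C=5, tardiness=max(0,5-8)=0
  Job 2: p=2, d=20, C=7, tardiness=max(0,7-20)=0
  Job 3: p=9, d=21, C=16, tardiness=max(0,16-21)=0
Total tardiness = 0

0


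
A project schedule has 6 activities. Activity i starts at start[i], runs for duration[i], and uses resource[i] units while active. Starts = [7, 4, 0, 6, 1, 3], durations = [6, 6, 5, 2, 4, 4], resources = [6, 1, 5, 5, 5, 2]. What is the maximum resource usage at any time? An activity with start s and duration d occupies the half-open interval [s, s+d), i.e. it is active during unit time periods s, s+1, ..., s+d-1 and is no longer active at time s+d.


Each activity i is active on [start_i, start_i + duration_i).
Compute total resource usage per time slot:
  t=0: active resources = [5], total = 5
  t=1: active resources = [5, 5], total = 10
  t=2: active resources = [5, 5], total = 10
  t=3: active resources = [5, 5, 2], total = 12
  t=4: active resources = [1, 5, 5, 2], total = 13
  t=5: active resources = [1, 2], total = 3
  t=6: active resources = [1, 5, 2], total = 8
  t=7: active resources = [6, 1, 5], total = 12
  t=8: active resources = [6, 1], total = 7
  t=9: active resources = [6, 1], total = 7
  t=10: active resources = [6], total = 6
  t=11: active resources = [6], total = 6
  t=12: active resources = [6], total = 6
Peak resource demand = 13

13


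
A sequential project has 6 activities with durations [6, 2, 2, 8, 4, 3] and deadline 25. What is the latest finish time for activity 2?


LF(activity 2) = deadline - sum of successor durations
Successors: activities 3 through 6 with durations [2, 8, 4, 3]
Sum of successor durations = 17
LF = 25 - 17 = 8

8


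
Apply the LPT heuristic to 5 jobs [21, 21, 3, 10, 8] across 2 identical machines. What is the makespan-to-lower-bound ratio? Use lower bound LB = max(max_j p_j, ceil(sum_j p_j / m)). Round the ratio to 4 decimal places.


LPT order: [21, 21, 10, 8, 3]
Machine loads after assignment: [31, 32]
LPT makespan = 32
Lower bound = max(max_job, ceil(total/2)) = max(21, 32) = 32
Ratio = 32 / 32 = 1.0

1.0


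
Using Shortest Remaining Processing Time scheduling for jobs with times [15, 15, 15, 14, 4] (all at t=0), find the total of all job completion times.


Since all jobs arrive at t=0, SRPT equals SPT ordering.
SPT order: [4, 14, 15, 15, 15]
Completion times:
  Job 1: p=4, C=4
  Job 2: p=14, C=18
  Job 3: p=15, C=33
  Job 4: p=15, C=48
  Job 5: p=15, C=63
Total completion time = 4 + 18 + 33 + 48 + 63 = 166

166


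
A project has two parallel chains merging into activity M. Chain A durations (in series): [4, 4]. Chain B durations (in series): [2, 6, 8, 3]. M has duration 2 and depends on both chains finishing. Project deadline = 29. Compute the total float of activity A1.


Forward pass: ES(A1) = sum of predecessors on chain A = 0
EF = ES + duration = 0 + 4 = 4
Backward pass: LF(M) = deadline = 29; LS(M) = 29 - 2 = 27
LF(A1) = LS(M) - sum(successors on chain A) = 27 - 4 = 23
LS = LF - duration = 23 - 4 = 19
Total float = LS - ES = 19 - 0 = 19

19


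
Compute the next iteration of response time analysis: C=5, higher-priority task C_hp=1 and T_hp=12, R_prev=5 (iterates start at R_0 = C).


R_next = C + ceil(R_prev / T_hp) * C_hp
ceil(5 / 12) = ceil(0.4167) = 1
Interference = 1 * 1 = 1
R_next = 5 + 1 = 6

6


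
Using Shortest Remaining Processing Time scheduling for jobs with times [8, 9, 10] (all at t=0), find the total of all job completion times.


Since all jobs arrive at t=0, SRPT equals SPT ordering.
SPT order: [8, 9, 10]
Completion times:
  Job 1: p=8, C=8
  Job 2: p=9, C=17
  Job 3: p=10, C=27
Total completion time = 8 + 17 + 27 = 52

52


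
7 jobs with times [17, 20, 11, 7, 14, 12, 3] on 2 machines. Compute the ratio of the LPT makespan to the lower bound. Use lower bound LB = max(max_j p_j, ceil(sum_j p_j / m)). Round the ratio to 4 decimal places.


LPT order: [20, 17, 14, 12, 11, 7, 3]
Machine loads after assignment: [42, 42]
LPT makespan = 42
Lower bound = max(max_job, ceil(total/2)) = max(20, 42) = 42
Ratio = 42 / 42 = 1.0

1.0


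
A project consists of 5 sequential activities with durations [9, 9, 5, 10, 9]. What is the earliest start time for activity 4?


Activity 4 starts after activities 1 through 3 complete.
Predecessor durations: [9, 9, 5]
ES = 9 + 9 + 5 = 23

23


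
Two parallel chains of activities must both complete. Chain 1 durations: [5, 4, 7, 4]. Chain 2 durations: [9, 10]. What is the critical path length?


Path A total = 5 + 4 + 7 + 4 = 20
Path B total = 9 + 10 = 19
Critical path = longest path = max(20, 19) = 20

20


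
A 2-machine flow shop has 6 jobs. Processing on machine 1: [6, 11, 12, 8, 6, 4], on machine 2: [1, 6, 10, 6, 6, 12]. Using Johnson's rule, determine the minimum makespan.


Apply Johnson's rule:
  Group 1 (a <= b): [(6, 4, 12), (5, 6, 6)]
  Group 2 (a > b): [(3, 12, 10), (2, 11, 6), (4, 8, 6), (1, 6, 1)]
Optimal job order: [6, 5, 3, 2, 4, 1]
Schedule:
  Job 6: M1 done at 4, M2 done at 16
  Job 5: M1 done at 10, M2 done at 22
  Job 3: M1 done at 22, M2 done at 32
  Job 2: M1 done at 33, M2 done at 39
  Job 4: M1 done at 41, M2 done at 47
  Job 1: M1 done at 47, M2 done at 48
Makespan = 48

48


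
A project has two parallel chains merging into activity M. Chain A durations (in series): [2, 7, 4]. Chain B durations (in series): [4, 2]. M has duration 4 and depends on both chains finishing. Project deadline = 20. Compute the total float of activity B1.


Forward pass: ES(B1) = sum of predecessors on chain B = 0
EF = ES + duration = 0 + 4 = 4
Backward pass: LF(M) = deadline = 20; LS(M) = 20 - 4 = 16
LF(B1) = LS(M) - sum(successors on chain B) = 16 - 2 = 14
LS = LF - duration = 14 - 4 = 10
Total float = LS - ES = 10 - 0 = 10

10


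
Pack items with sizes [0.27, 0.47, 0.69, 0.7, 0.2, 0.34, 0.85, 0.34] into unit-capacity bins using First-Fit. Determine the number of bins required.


Place items sequentially using First-Fit:
  Item 0.27 -> new Bin 1
  Item 0.47 -> Bin 1 (now 0.74)
  Item 0.69 -> new Bin 2
  Item 0.7 -> new Bin 3
  Item 0.2 -> Bin 1 (now 0.94)
  Item 0.34 -> new Bin 4
  Item 0.85 -> new Bin 5
  Item 0.34 -> Bin 4 (now 0.68)
Total bins used = 5

5


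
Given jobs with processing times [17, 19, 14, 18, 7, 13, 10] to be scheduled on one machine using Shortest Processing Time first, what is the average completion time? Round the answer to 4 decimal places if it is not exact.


Sort jobs by processing time (SPT order): [7, 10, 13, 14, 17, 18, 19]
Compute completion times sequentially:
  Job 1: processing = 7, completes at 7
  Job 2: processing = 10, completes at 17
  Job 3: processing = 13, completes at 30
  Job 4: processing = 14, completes at 44
  Job 5: processing = 17, completes at 61
  Job 6: processing = 18, completes at 79
  Job 7: processing = 19, completes at 98
Sum of completion times = 336
Average completion time = 336/7 = 48.0

48.0


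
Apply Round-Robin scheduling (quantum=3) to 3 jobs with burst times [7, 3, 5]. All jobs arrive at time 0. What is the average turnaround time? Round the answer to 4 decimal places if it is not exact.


Time quantum = 3
Execution trace:
  J1 runs 3 units, time = 3
  J2 runs 3 units, time = 6
  J3 runs 3 units, time = 9
  J1 runs 3 units, time = 12
  J3 runs 2 units, time = 14
  J1 runs 1 units, time = 15
Finish times: [15, 6, 14]
Average turnaround = 35/3 = 11.6667

11.6667


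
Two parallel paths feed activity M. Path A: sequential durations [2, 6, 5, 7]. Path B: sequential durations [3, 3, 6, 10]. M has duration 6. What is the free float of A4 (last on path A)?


ES(A4) = sum of predecessors on chain A = 13
EF(A4) = ES + duration = 13 + 7 = 20
Successor of A4 is M. ES(M) = max(sum(A), sum(B)) = max(20, 22) = 22
Free float = ES(successor) - EF(current) = 22 - 20 = 2

2


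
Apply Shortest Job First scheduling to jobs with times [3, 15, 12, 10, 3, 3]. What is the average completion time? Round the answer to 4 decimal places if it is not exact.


SJF order (ascending): [3, 3, 3, 10, 12, 15]
Completion times:
  Job 1: burst=3, C=3
  Job 2: burst=3, C=6
  Job 3: burst=3, C=9
  Job 4: burst=10, C=19
  Job 5: burst=12, C=31
  Job 6: burst=15, C=46
Average completion = 114/6 = 19.0

19.0


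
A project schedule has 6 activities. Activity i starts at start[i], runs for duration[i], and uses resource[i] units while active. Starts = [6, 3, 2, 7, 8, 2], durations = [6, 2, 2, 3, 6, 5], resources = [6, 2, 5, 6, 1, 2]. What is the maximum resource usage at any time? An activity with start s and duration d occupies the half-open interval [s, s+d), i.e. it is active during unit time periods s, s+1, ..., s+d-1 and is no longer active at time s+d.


Each activity i is active on [start_i, start_i + duration_i).
Compute total resource usage per time slot:
  t=0: active resources = [], total = 0
  t=1: active resources = [], total = 0
  t=2: active resources = [5, 2], total = 7
  t=3: active resources = [2, 5, 2], total = 9
  t=4: active resources = [2, 2], total = 4
  t=5: active resources = [2], total = 2
  t=6: active resources = [6, 2], total = 8
  t=7: active resources = [6, 6], total = 12
  t=8: active resources = [6, 6, 1], total = 13
  t=9: active resources = [6, 6, 1], total = 13
  t=10: active resources = [6, 1], total = 7
  t=11: active resources = [6, 1], total = 7
  t=12: active resources = [1], total = 1
  t=13: active resources = [1], total = 1
Peak resource demand = 13

13


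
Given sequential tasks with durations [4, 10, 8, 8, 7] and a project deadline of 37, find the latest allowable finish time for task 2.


LF(activity 2) = deadline - sum of successor durations
Successors: activities 3 through 5 with durations [8, 8, 7]
Sum of successor durations = 23
LF = 37 - 23 = 14

14


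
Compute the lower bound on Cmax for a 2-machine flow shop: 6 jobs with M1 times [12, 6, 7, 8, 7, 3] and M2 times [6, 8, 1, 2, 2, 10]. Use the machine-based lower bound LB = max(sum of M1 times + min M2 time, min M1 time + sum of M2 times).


LB1 = sum(M1 times) + min(M2 times) = 43 + 1 = 44
LB2 = min(M1 times) + sum(M2 times) = 3 + 29 = 32
Lower bound = max(LB1, LB2) = max(44, 32) = 44

44


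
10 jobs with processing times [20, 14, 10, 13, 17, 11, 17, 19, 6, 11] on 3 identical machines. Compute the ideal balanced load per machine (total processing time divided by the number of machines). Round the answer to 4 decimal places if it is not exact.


Total processing time = 20 + 14 + 10 + 13 + 17 + 11 + 17 + 19 + 6 + 11 = 138
Number of machines = 3
Ideal balanced load = 138 / 3 = 46.0

46.0


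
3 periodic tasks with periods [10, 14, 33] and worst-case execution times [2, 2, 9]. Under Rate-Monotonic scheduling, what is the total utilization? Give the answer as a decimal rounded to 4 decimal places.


Compute individual utilizations (exact fractions):
  Task 1: C/T = 2/10 = 1/5 (approx. 0.2)
  Task 2: C/T = 2/14 = 1/7 (approx. 0.1429)
  Task 3: C/T = 9/33 = 3/11 (approx. 0.2727)
Total utilization U = 1/5 + 1/7 + 3/11 = 237/385
Rounded to 4 decimal places: U = 0.6156
RM (Liu & Layland) bound for 3 tasks = 0.779763; compare with U = 237/385 (approx. 0.615584)
U <= bound, so schedulable by RM sufficient condition.

0.6156


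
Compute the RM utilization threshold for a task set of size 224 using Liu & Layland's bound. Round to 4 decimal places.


Compute 2^(1/224) = 1.0030991997
Subtract 1: 1.0030991997 - 1 = 0.0030991997
Multiply by n: 224 * 0.0030991997 = 0.6942207328
Round to 4 dp: 0.6942

0.6942


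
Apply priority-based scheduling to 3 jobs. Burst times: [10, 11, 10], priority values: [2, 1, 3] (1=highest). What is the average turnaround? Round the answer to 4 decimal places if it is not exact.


Sort by priority (ascending = highest first):
Order: [(1, 11), (2, 10), (3, 10)]
Completion times:
  Priority 1, burst=11, C=11
  Priority 2, burst=10, C=21
  Priority 3, burst=10, C=31
Average turnaround = 63/3 = 21.0

21.0


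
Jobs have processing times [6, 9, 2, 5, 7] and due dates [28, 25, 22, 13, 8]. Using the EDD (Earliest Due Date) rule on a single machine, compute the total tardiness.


Sort by due date (EDD order): [(7, 8), (5, 13), (2, 22), (9, 25), (6, 28)]
Compute completion times and tardiness:
  Job 1: p=7, d=8, C=7, tardiness=max(0,7-8)=0
  Job 2: p=5, d=13, C=12, tardiness=max(0,12-13)=0
  Job 3: p=2, d=22, C=14, tardiness=max(0,14-22)=0
  Job 4: p=9, d=25, C=23, tardiness=max(0,23-25)=0
  Job 5: p=6, d=28, C=29, tardiness=max(0,29-28)=1
Total tardiness = 1

1


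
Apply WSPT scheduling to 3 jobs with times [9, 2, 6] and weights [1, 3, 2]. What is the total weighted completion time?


Compute p/w ratios and sort ascending (WSPT): [(2, 3), (6, 2), (9, 1)]
Compute weighted completion times:
  Job (p=2,w=3): C=2, w*C=3*2=6
  Job (p=6,w=2): C=8, w*C=2*8=16
  Job (p=9,w=1): C=17, w*C=1*17=17
Total weighted completion time = 39

39


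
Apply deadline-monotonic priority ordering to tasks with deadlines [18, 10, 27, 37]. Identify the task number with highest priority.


Sort tasks by relative deadline (ascending):
  Task 2: deadline = 10
  Task 1: deadline = 18
  Task 3: deadline = 27
  Task 4: deadline = 37
Priority order (highest first): [2, 1, 3, 4]
Highest priority task = 2

2


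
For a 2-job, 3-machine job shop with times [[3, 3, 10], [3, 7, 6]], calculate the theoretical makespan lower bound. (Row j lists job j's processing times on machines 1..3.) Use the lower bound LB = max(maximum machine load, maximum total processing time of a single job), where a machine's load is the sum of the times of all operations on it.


Machine loads:
  Machine 1: 3 + 3 = 6
  Machine 2: 3 + 7 = 10
  Machine 3: 10 + 6 = 16
Max machine load = 16
Job totals:
  Job 1: 16
  Job 2: 16
Max job total = 16
Lower bound = max(16, 16) = 16

16


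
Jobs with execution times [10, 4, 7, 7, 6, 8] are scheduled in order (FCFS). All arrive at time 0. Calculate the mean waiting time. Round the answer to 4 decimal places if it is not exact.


FCFS order (as given): [10, 4, 7, 7, 6, 8]
Waiting times:
  Job 1: wait = 0
  Job 2: wait = 10
  Job 3: wait = 14
  Job 4: wait = 21
  Job 5: wait = 28
  Job 6: wait = 34
Sum of waiting times = 107
Average waiting time = 107/6 = 17.8333

17.8333


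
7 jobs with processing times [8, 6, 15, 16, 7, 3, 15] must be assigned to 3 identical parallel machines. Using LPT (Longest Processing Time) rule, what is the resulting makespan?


Sort jobs in decreasing order (LPT): [16, 15, 15, 8, 7, 6, 3]
Assign each job to the least loaded machine:
  Machine 1: jobs [16, 6, 3], load = 25
  Machine 2: jobs [15, 8], load = 23
  Machine 3: jobs [15, 7], load = 22
Makespan = max load = 25

25


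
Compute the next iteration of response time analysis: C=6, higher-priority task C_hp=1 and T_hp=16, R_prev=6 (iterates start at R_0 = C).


R_next = C + ceil(R_prev / T_hp) * C_hp
ceil(6 / 16) = ceil(0.375) = 1
Interference = 1 * 1 = 1
R_next = 6 + 1 = 7

7


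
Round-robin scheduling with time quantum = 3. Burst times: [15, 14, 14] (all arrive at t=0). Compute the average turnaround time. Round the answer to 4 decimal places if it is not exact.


Time quantum = 3
Execution trace:
  J1 runs 3 units, time = 3
  J2 runs 3 units, time = 6
  J3 runs 3 units, time = 9
  J1 runs 3 units, time = 12
  J2 runs 3 units, time = 15
  J3 runs 3 units, time = 18
  J1 runs 3 units, time = 21
  J2 runs 3 units, time = 24
  J3 runs 3 units, time = 27
  J1 runs 3 units, time = 30
  J2 runs 3 units, time = 33
  J3 runs 3 units, time = 36
  J1 runs 3 units, time = 39
  J2 runs 2 units, time = 41
  J3 runs 2 units, time = 43
Finish times: [39, 41, 43]
Average turnaround = 123/3 = 41.0

41.0


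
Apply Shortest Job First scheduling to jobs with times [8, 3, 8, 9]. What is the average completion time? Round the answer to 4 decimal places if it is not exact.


SJF order (ascending): [3, 8, 8, 9]
Completion times:
  Job 1: burst=3, C=3
  Job 2: burst=8, C=11
  Job 3: burst=8, C=19
  Job 4: burst=9, C=28
Average completion = 61/4 = 15.25

15.25


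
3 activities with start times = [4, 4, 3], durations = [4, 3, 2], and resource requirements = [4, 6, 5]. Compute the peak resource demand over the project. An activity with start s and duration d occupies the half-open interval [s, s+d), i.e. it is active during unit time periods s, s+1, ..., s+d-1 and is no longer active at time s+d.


Each activity i is active on [start_i, start_i + duration_i).
Compute total resource usage per time slot:
  t=0: active resources = [], total = 0
  t=1: active resources = [], total = 0
  t=2: active resources = [], total = 0
  t=3: active resources = [5], total = 5
  t=4: active resources = [4, 6, 5], total = 15
  t=5: active resources = [4, 6], total = 10
  t=6: active resources = [4, 6], total = 10
  t=7: active resources = [4], total = 4
Peak resource demand = 15

15


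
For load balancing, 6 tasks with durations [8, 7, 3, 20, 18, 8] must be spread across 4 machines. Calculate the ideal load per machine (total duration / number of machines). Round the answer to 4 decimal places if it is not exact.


Total processing time = 8 + 7 + 3 + 20 + 18 + 8 = 64
Number of machines = 4
Ideal balanced load = 64 / 4 = 16.0

16.0


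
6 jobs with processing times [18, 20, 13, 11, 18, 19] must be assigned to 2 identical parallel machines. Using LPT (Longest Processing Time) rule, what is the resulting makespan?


Sort jobs in decreasing order (LPT): [20, 19, 18, 18, 13, 11]
Assign each job to the least loaded machine:
  Machine 1: jobs [20, 18, 11], load = 49
  Machine 2: jobs [19, 18, 13], load = 50
Makespan = max load = 50

50


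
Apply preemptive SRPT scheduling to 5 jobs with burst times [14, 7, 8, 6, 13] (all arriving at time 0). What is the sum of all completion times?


Since all jobs arrive at t=0, SRPT equals SPT ordering.
SPT order: [6, 7, 8, 13, 14]
Completion times:
  Job 1: p=6, C=6
  Job 2: p=7, C=13
  Job 3: p=8, C=21
  Job 4: p=13, C=34
  Job 5: p=14, C=48
Total completion time = 6 + 13 + 21 + 34 + 48 = 122

122


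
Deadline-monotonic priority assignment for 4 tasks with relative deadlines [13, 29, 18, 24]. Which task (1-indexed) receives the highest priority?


Sort tasks by relative deadline (ascending):
  Task 1: deadline = 13
  Task 3: deadline = 18
  Task 4: deadline = 24
  Task 2: deadline = 29
Priority order (highest first): [1, 3, 4, 2]
Highest priority task = 1

1


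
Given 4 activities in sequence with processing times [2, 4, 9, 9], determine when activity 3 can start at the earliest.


Activity 3 starts after activities 1 through 2 complete.
Predecessor durations: [2, 4]
ES = 2 + 4 = 6

6


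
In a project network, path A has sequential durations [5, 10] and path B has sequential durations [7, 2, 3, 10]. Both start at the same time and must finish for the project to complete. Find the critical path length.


Path A total = 5 + 10 = 15
Path B total = 7 + 2 + 3 + 10 = 22
Critical path = longest path = max(15, 22) = 22

22


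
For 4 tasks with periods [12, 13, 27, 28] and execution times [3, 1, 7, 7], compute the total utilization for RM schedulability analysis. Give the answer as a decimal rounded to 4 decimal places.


Compute individual utilizations (exact fractions):
  Task 1: C/T = 3/12 = 1/4 (approx. 0.25)
  Task 2: C/T = 1/13 (approx. 0.0769)
  Task 3: C/T = 7/27 (approx. 0.2593)
  Task 4: C/T = 7/28 = 1/4 (approx. 0.25)
Total utilization U = 1/4 + 1/13 + 7/27 + 1/4 = 587/702
Rounded to 4 decimal places: U = 0.8362
RM (Liu & Layland) bound for 4 tasks = 0.756828; compare with U = 587/702 (approx. 0.836182)
bound < U <= 1, so the RM sufficient condition is not met (inconclusive; an exact test such as response-time analysis is needed).

0.8362


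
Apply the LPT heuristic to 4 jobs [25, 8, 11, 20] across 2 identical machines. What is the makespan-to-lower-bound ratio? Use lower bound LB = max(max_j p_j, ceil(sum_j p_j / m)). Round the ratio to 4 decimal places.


LPT order: [25, 20, 11, 8]
Machine loads after assignment: [33, 31]
LPT makespan = 33
Lower bound = max(max_job, ceil(total/2)) = max(25, 32) = 32
Ratio = 33 / 32 = 1.0313

1.0313


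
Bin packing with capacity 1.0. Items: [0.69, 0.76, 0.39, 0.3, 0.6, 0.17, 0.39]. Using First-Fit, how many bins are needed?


Place items sequentially using First-Fit:
  Item 0.69 -> new Bin 1
  Item 0.76 -> new Bin 2
  Item 0.39 -> new Bin 3
  Item 0.3 -> Bin 1 (now 0.99)
  Item 0.6 -> Bin 3 (now 0.99)
  Item 0.17 -> Bin 2 (now 0.93)
  Item 0.39 -> new Bin 4
Total bins used = 4

4


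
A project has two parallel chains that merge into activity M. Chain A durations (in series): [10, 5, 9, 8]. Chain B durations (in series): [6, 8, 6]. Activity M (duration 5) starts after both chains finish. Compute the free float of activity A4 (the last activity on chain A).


ES(A4) = sum of predecessors on chain A = 24
EF(A4) = ES + duration = 24 + 8 = 32
Successor of A4 is M. ES(M) = max(sum(A), sum(B)) = max(32, 20) = 32
Free float = ES(successor) - EF(current) = 32 - 32 = 0

0


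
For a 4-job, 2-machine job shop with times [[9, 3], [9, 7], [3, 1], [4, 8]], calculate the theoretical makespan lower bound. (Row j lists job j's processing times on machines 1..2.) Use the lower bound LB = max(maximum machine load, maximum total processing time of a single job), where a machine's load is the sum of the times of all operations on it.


Machine loads:
  Machine 1: 9 + 9 + 3 + 4 = 25
  Machine 2: 3 + 7 + 1 + 8 = 19
Max machine load = 25
Job totals:
  Job 1: 12
  Job 2: 16
  Job 3: 4
  Job 4: 12
Max job total = 16
Lower bound = max(25, 16) = 25

25


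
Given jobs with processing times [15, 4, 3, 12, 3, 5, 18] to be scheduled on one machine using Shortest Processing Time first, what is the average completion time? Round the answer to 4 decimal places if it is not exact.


Sort jobs by processing time (SPT order): [3, 3, 4, 5, 12, 15, 18]
Compute completion times sequentially:
  Job 1: processing = 3, completes at 3
  Job 2: processing = 3, completes at 6
  Job 3: processing = 4, completes at 10
  Job 4: processing = 5, completes at 15
  Job 5: processing = 12, completes at 27
  Job 6: processing = 15, completes at 42
  Job 7: processing = 18, completes at 60
Sum of completion times = 163
Average completion time = 163/7 = 23.2857

23.2857


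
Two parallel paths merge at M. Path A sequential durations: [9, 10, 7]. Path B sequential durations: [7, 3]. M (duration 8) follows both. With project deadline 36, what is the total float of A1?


Forward pass: ES(A1) = sum of predecessors on chain A = 0
EF = ES + duration = 0 + 9 = 9
Backward pass: LF(M) = deadline = 36; LS(M) = 36 - 8 = 28
LF(A1) = LS(M) - sum(successors on chain A) = 28 - 17 = 11
LS = LF - duration = 11 - 9 = 2
Total float = LS - ES = 2 - 0 = 2

2


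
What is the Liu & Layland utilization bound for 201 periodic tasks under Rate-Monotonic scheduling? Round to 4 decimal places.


Compute 2^(1/201) = 1.0034544463
Subtract 1: 1.0034544463 - 1 = 0.0034544463
Multiply by n: 201 * 0.0034544463 = 0.6943437063
Round to 4 dp: 0.6943

0.6943


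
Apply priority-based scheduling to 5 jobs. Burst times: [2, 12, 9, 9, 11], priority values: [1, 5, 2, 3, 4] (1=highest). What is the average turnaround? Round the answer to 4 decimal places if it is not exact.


Sort by priority (ascending = highest first):
Order: [(1, 2), (2, 9), (3, 9), (4, 11), (5, 12)]
Completion times:
  Priority 1, burst=2, C=2
  Priority 2, burst=9, C=11
  Priority 3, burst=9, C=20
  Priority 4, burst=11, C=31
  Priority 5, burst=12, C=43
Average turnaround = 107/5 = 21.4

21.4


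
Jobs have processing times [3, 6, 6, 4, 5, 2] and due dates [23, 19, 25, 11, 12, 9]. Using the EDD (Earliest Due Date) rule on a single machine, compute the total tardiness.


Sort by due date (EDD order): [(2, 9), (4, 11), (5, 12), (6, 19), (3, 23), (6, 25)]
Compute completion times and tardiness:
  Job 1: p=2, d=9, C=2, tardiness=max(0,2-9)=0
  Job 2: p=4, d=11, C=6, tardiness=max(0,6-11)=0
  Job 3: p=5, d=12, C=11, tardiness=max(0,11-12)=0
  Job 4: p=6, d=19, C=17, tardiness=max(0,17-19)=0
  Job 5: p=3, d=23, C=20, tardiness=max(0,20-23)=0
  Job 6: p=6, d=25, C=26, tardiness=max(0,26-25)=1
Total tardiness = 1

1


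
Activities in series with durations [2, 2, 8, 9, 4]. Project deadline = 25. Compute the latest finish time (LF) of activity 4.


LF(activity 4) = deadline - sum of successor durations
Successors: activities 5 through 5 with durations [4]
Sum of successor durations = 4
LF = 25 - 4 = 21

21


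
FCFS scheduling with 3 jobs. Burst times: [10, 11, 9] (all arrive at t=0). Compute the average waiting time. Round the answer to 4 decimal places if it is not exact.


FCFS order (as given): [10, 11, 9]
Waiting times:
  Job 1: wait = 0
  Job 2: wait = 10
  Job 3: wait = 21
Sum of waiting times = 31
Average waiting time = 31/3 = 10.3333

10.3333


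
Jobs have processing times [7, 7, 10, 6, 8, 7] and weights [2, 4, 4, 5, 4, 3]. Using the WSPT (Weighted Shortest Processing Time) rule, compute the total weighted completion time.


Compute p/w ratios and sort ascending (WSPT): [(6, 5), (7, 4), (8, 4), (7, 3), (10, 4), (7, 2)]
Compute weighted completion times:
  Job (p=6,w=5): C=6, w*C=5*6=30
  Job (p=7,w=4): C=13, w*C=4*13=52
  Job (p=8,w=4): C=21, w*C=4*21=84
  Job (p=7,w=3): C=28, w*C=3*28=84
  Job (p=10,w=4): C=38, w*C=4*38=152
  Job (p=7,w=2): C=45, w*C=2*45=90
Total weighted completion time = 492

492


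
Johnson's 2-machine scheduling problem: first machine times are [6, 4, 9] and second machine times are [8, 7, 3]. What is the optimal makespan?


Apply Johnson's rule:
  Group 1 (a <= b): [(2, 4, 7), (1, 6, 8)]
  Group 2 (a > b): [(3, 9, 3)]
Optimal job order: [2, 1, 3]
Schedule:
  Job 2: M1 done at 4, M2 done at 11
  Job 1: M1 done at 10, M2 done at 19
  Job 3: M1 done at 19, M2 done at 22
Makespan = 22

22


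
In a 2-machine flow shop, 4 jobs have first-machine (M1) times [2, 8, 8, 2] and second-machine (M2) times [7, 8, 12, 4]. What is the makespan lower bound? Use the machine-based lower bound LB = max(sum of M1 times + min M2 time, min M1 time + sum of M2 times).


LB1 = sum(M1 times) + min(M2 times) = 20 + 4 = 24
LB2 = min(M1 times) + sum(M2 times) = 2 + 31 = 33
Lower bound = max(LB1, LB2) = max(24, 33) = 33

33


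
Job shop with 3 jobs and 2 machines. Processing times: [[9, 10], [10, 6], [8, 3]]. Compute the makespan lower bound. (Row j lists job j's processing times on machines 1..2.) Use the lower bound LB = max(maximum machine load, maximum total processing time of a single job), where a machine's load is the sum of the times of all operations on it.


Machine loads:
  Machine 1: 9 + 10 + 8 = 27
  Machine 2: 10 + 6 + 3 = 19
Max machine load = 27
Job totals:
  Job 1: 19
  Job 2: 16
  Job 3: 11
Max job total = 19
Lower bound = max(27, 19) = 27

27


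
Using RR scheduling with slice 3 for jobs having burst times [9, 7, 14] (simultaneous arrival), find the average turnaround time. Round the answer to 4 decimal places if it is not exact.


Time quantum = 3
Execution trace:
  J1 runs 3 units, time = 3
  J2 runs 3 units, time = 6
  J3 runs 3 units, time = 9
  J1 runs 3 units, time = 12
  J2 runs 3 units, time = 15
  J3 runs 3 units, time = 18
  J1 runs 3 units, time = 21
  J2 runs 1 units, time = 22
  J3 runs 3 units, time = 25
  J3 runs 3 units, time = 28
  J3 runs 2 units, time = 30
Finish times: [21, 22, 30]
Average turnaround = 73/3 = 24.3333

24.3333


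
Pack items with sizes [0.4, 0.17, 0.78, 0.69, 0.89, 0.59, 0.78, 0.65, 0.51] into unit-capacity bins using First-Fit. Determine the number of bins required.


Place items sequentially using First-Fit:
  Item 0.4 -> new Bin 1
  Item 0.17 -> Bin 1 (now 0.57)
  Item 0.78 -> new Bin 2
  Item 0.69 -> new Bin 3
  Item 0.89 -> new Bin 4
  Item 0.59 -> new Bin 5
  Item 0.78 -> new Bin 6
  Item 0.65 -> new Bin 7
  Item 0.51 -> new Bin 8
Total bins used = 8

8


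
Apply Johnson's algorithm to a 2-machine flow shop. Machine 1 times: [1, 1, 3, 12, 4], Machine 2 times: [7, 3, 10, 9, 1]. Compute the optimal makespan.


Apply Johnson's rule:
  Group 1 (a <= b): [(1, 1, 7), (2, 1, 3), (3, 3, 10)]
  Group 2 (a > b): [(4, 12, 9), (5, 4, 1)]
Optimal job order: [1, 2, 3, 4, 5]
Schedule:
  Job 1: M1 done at 1, M2 done at 8
  Job 2: M1 done at 2, M2 done at 11
  Job 3: M1 done at 5, M2 done at 21
  Job 4: M1 done at 17, M2 done at 30
  Job 5: M1 done at 21, M2 done at 31
Makespan = 31

31


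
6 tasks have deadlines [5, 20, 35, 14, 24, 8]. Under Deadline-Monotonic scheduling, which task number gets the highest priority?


Sort tasks by relative deadline (ascending):
  Task 1: deadline = 5
  Task 6: deadline = 8
  Task 4: deadline = 14
  Task 2: deadline = 20
  Task 5: deadline = 24
  Task 3: deadline = 35
Priority order (highest first): [1, 6, 4, 2, 5, 3]
Highest priority task = 1

1


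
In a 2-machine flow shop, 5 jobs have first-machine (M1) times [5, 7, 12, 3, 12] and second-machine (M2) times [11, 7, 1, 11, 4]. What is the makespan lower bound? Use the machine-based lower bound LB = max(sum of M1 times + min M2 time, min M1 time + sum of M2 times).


LB1 = sum(M1 times) + min(M2 times) = 39 + 1 = 40
LB2 = min(M1 times) + sum(M2 times) = 3 + 34 = 37
Lower bound = max(LB1, LB2) = max(40, 37) = 40

40


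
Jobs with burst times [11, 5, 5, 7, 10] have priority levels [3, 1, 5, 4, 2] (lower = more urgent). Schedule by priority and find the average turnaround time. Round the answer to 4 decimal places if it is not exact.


Sort by priority (ascending = highest first):
Order: [(1, 5), (2, 10), (3, 11), (4, 7), (5, 5)]
Completion times:
  Priority 1, burst=5, C=5
  Priority 2, burst=10, C=15
  Priority 3, burst=11, C=26
  Priority 4, burst=7, C=33
  Priority 5, burst=5, C=38
Average turnaround = 117/5 = 23.4

23.4


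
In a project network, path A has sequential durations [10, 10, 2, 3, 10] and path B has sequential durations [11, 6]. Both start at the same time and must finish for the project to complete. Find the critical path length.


Path A total = 10 + 10 + 2 + 3 + 10 = 35
Path B total = 11 + 6 = 17
Critical path = longest path = max(35, 17) = 35

35


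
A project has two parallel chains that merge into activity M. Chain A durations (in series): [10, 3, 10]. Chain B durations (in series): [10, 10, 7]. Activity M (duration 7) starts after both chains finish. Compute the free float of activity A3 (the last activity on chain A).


ES(A3) = sum of predecessors on chain A = 13
EF(A3) = ES + duration = 13 + 10 = 23
Successor of A3 is M. ES(M) = max(sum(A), sum(B)) = max(23, 27) = 27
Free float = ES(successor) - EF(current) = 27 - 23 = 4

4


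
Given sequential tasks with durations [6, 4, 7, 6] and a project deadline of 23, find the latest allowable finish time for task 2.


LF(activity 2) = deadline - sum of successor durations
Successors: activities 3 through 4 with durations [7, 6]
Sum of successor durations = 13
LF = 23 - 13 = 10

10


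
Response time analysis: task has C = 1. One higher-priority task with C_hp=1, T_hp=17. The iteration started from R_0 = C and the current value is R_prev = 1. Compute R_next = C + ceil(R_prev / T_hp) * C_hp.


R_next = C + ceil(R_prev / T_hp) * C_hp
ceil(1 / 17) = ceil(0.0588) = 1
Interference = 1 * 1 = 1
R_next = 1 + 1 = 2

2


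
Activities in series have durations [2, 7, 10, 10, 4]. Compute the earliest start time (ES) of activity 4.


Activity 4 starts after activities 1 through 3 complete.
Predecessor durations: [2, 7, 10]
ES = 2 + 7 + 10 = 19

19


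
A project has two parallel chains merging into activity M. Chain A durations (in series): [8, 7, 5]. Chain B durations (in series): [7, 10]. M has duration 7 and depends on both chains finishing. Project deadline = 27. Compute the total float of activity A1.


Forward pass: ES(A1) = sum of predecessors on chain A = 0
EF = ES + duration = 0 + 8 = 8
Backward pass: LF(M) = deadline = 27; LS(M) = 27 - 7 = 20
LF(A1) = LS(M) - sum(successors on chain A) = 20 - 12 = 8
LS = LF - duration = 8 - 8 = 0
Total float = LS - ES = 0 - 0 = 0

0


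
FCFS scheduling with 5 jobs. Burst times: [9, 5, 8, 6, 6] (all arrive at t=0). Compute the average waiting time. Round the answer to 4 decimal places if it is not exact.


FCFS order (as given): [9, 5, 8, 6, 6]
Waiting times:
  Job 1: wait = 0
  Job 2: wait = 9
  Job 3: wait = 14
  Job 4: wait = 22
  Job 5: wait = 28
Sum of waiting times = 73
Average waiting time = 73/5 = 14.6

14.6


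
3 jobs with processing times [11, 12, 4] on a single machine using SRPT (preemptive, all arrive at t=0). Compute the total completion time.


Since all jobs arrive at t=0, SRPT equals SPT ordering.
SPT order: [4, 11, 12]
Completion times:
  Job 1: p=4, C=4
  Job 2: p=11, C=15
  Job 3: p=12, C=27
Total completion time = 4 + 15 + 27 = 46

46


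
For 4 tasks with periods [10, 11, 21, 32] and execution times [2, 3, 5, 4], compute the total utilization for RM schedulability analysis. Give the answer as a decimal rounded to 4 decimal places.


Compute individual utilizations (exact fractions):
  Task 1: C/T = 2/10 = 1/5 (approx. 0.2)
  Task 2: C/T = 3/11 (approx. 0.2727)
  Task 3: C/T = 5/21 (approx. 0.2381)
  Task 4: C/T = 4/32 = 1/8 (approx. 0.125)
Total utilization U = 1/5 + 3/11 + 5/21 + 1/8 = 7723/9240
Rounded to 4 decimal places: U = 0.8358
RM (Liu & Layland) bound for 4 tasks = 0.756828; compare with U = 7723/9240 (approx. 0.835823)
bound < U <= 1, so the RM sufficient condition is not met (inconclusive; an exact test such as response-time analysis is needed).

0.8358


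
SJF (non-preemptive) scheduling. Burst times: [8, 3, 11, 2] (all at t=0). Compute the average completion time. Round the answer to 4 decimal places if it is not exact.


SJF order (ascending): [2, 3, 8, 11]
Completion times:
  Job 1: burst=2, C=2
  Job 2: burst=3, C=5
  Job 3: burst=8, C=13
  Job 4: burst=11, C=24
Average completion = 44/4 = 11.0

11.0


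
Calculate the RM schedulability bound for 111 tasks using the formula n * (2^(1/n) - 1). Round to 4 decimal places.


Compute 2^(1/111) = 1.0062641072
Subtract 1: 1.0062641072 - 1 = 0.0062641072
Multiply by n: 111 * 0.0062641072 = 0.6953158992
Round to 4 dp: 0.6953

0.6953


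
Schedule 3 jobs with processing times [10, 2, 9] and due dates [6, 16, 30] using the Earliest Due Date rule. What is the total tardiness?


Sort by due date (EDD order): [(10, 6), (2, 16), (9, 30)]
Compute completion times and tardiness:
  Job 1: p=10, d=6, C=10, tardiness=max(0,10-6)=4
  Job 2: p=2, d=16, C=12, tardiness=max(0,12-16)=0
  Job 3: p=9, d=30, C=21, tardiness=max(0,21-30)=0
Total tardiness = 4

4


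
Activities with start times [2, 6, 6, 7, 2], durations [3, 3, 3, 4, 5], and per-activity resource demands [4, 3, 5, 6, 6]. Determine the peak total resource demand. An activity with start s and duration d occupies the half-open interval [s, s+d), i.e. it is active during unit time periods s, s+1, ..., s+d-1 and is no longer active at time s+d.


Each activity i is active on [start_i, start_i + duration_i).
Compute total resource usage per time slot:
  t=0: active resources = [], total = 0
  t=1: active resources = [], total = 0
  t=2: active resources = [4, 6], total = 10
  t=3: active resources = [4, 6], total = 10
  t=4: active resources = [4, 6], total = 10
  t=5: active resources = [6], total = 6
  t=6: active resources = [3, 5, 6], total = 14
  t=7: active resources = [3, 5, 6], total = 14
  t=8: active resources = [3, 5, 6], total = 14
  t=9: active resources = [6], total = 6
  t=10: active resources = [6], total = 6
Peak resource demand = 14

14


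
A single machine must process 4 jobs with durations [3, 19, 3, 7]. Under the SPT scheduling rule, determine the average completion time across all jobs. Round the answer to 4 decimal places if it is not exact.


Sort jobs by processing time (SPT order): [3, 3, 7, 19]
Compute completion times sequentially:
  Job 1: processing = 3, completes at 3
  Job 2: processing = 3, completes at 6
  Job 3: processing = 7, completes at 13
  Job 4: processing = 19, completes at 32
Sum of completion times = 54
Average completion time = 54/4 = 13.5

13.5


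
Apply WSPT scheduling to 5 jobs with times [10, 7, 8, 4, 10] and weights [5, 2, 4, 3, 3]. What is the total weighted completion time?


Compute p/w ratios and sort ascending (WSPT): [(4, 3), (10, 5), (8, 4), (10, 3), (7, 2)]
Compute weighted completion times:
  Job (p=4,w=3): C=4, w*C=3*4=12
  Job (p=10,w=5): C=14, w*C=5*14=70
  Job (p=8,w=4): C=22, w*C=4*22=88
  Job (p=10,w=3): C=32, w*C=3*32=96
  Job (p=7,w=2): C=39, w*C=2*39=78
Total weighted completion time = 344

344


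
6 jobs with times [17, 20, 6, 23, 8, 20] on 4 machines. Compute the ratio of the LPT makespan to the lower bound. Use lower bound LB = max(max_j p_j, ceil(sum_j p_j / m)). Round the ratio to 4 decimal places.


LPT order: [23, 20, 20, 17, 8, 6]
Machine loads after assignment: [23, 26, 20, 25]
LPT makespan = 26
Lower bound = max(max_job, ceil(total/4)) = max(23, 24) = 24
Ratio = 26 / 24 = 1.0833

1.0833
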